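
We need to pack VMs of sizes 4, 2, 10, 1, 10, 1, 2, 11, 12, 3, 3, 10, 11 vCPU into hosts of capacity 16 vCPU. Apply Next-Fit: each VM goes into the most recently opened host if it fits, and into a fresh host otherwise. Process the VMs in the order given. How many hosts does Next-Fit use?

6 hosts

host 1: place 4 vCPU, 12 vCPU left
host 1: place 2 vCPU, 10 vCPU left
host 1: place 10 vCPU, 0 vCPU left
host 2: place 1 vCPU, 15 vCPU left
host 2: place 10 vCPU, 5 vCPU left
host 2: place 1 vCPU, 4 vCPU left
host 2: place 2 vCPU, 2 vCPU left
host 3: place 11 vCPU, 5 vCPU left
host 4: place 12 vCPU, 4 vCPU left
host 4: place 3 vCPU, 1 vCPU left
host 5: place 3 vCPU, 13 vCPU left
host 5: place 10 vCPU, 3 vCPU left
host 6: place 11 vCPU, 5 vCPU left
Final hosts: [4,2,10] [1,10,1,2] [11] [12,3] [3,10] [11].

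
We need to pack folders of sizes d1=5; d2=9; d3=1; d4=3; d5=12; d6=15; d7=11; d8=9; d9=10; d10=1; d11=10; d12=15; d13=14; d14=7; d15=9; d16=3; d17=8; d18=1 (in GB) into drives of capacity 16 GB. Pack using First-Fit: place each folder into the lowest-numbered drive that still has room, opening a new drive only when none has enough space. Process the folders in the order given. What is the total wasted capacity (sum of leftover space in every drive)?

d1 (5 GB) → drive 1 (remaining 11 GB)
d2 (9 GB) → drive 1 (remaining 2 GB)
d3 (1 GB) → drive 1 (remaining 1 GB)
d4 (3 GB) → drive 2 (remaining 13 GB)
d5 (12 GB) → drive 2 (remaining 1 GB)
d6 (15 GB) → drive 3 (remaining 1 GB)
d7 (11 GB) → drive 4 (remaining 5 GB)
d8 (9 GB) → drive 5 (remaining 7 GB)
d9 (10 GB) → drive 6 (remaining 6 GB)
d10 (1 GB) → drive 1 (remaining 0 GB)
d11 (10 GB) → drive 7 (remaining 6 GB)
d12 (15 GB) → drive 8 (remaining 1 GB)
d13 (14 GB) → drive 9 (remaining 2 GB)
d14 (7 GB) → drive 5 (remaining 0 GB)
d15 (9 GB) → drive 10 (remaining 7 GB)
d16 (3 GB) → drive 4 (remaining 2 GB)
d17 (8 GB) → drive 11 (remaining 8 GB)
d18 (1 GB) → drive 2 (remaining 0 GB)
11 drives × 16 GB = 176 GB; used 143 GB; unused 33 GB.

33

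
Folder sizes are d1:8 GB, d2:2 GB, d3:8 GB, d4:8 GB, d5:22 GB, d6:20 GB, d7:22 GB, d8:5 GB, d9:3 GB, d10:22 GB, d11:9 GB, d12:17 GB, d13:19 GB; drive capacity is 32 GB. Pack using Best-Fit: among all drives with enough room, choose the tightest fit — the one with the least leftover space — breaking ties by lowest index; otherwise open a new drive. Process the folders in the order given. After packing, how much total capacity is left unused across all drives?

Put d1 (8 GB) in drive 1; 24 GB remain.
Put d2 (2 GB) in drive 1; 22 GB remain.
Put d3 (8 GB) in drive 1; 14 GB remain.
Put d4 (8 GB) in drive 1; 6 GB remain.
Put d5 (22 GB) in drive 2; 10 GB remain.
Put d6 (20 GB) in drive 3; 12 GB remain.
Put d7 (22 GB) in drive 4; 10 GB remain.
Put d8 (5 GB) in drive 1; 1 GB remain.
Put d9 (3 GB) in drive 2; 7 GB remain.
Put d10 (22 GB) in drive 5; 10 GB remain.
Put d11 (9 GB) in drive 4; 1 GB remain.
Put d12 (17 GB) in drive 6; 15 GB remain.
Put d13 (19 GB) in drive 7; 13 GB remain.
7 drives × 32 GB = 224 GB; used 165 GB; unused 59 GB.

59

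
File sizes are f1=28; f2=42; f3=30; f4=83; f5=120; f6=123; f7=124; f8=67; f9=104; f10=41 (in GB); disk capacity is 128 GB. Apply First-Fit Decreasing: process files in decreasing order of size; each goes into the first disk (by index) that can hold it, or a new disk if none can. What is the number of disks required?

Sorted descending: 124, 123, 120, 104, 83, 67, 42, 41, 30, 28.
124 GB → disk 1 (remaining 4 GB)
123 GB → disk 2 (remaining 5 GB)
120 GB → disk 3 (remaining 8 GB)
104 GB → disk 4 (remaining 24 GB)
83 GB → disk 5 (remaining 45 GB)
67 GB → disk 6 (remaining 61 GB)
42 GB → disk 5 (remaining 3 GB)
41 GB → disk 6 (remaining 20 GB)
30 GB → disk 7 (remaining 98 GB)
28 GB → disk 7 (remaining 70 GB)

7 disks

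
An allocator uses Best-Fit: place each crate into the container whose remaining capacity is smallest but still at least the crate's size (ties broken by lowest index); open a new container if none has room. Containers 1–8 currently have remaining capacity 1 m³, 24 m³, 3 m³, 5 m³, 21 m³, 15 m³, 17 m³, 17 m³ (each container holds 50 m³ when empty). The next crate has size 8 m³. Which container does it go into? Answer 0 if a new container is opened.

Containers with room: container 2 (24 m³), container 5 (21 m³), container 6 (15 m³), container 7 (17 m³), container 8 (17 m³).
Tightest fit is container 6 with 15 m³ free.

6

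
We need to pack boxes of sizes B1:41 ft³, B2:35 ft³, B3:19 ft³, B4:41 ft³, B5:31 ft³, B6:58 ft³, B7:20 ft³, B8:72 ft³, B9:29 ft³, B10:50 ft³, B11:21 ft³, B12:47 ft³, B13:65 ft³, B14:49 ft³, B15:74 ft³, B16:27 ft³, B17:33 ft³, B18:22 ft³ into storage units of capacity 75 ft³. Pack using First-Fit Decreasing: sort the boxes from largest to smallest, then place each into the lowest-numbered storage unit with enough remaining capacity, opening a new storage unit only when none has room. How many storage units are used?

11 storage units

Sorted descending: 74, 72, 65, 58, 50, 49, 47, 41, 41, 35, 33, 31, 29, 27, 22, 21, 20, 19.
storage unit 1: place 74 ft³, 1 ft³ left
storage unit 2: place 72 ft³, 3 ft³ left
storage unit 3: place 65 ft³, 10 ft³ left
storage unit 4: place 58 ft³, 17 ft³ left
storage unit 5: place 50 ft³, 25 ft³ left
storage unit 6: place 49 ft³, 26 ft³ left
storage unit 7: place 47 ft³, 28 ft³ left
storage unit 8: place 41 ft³, 34 ft³ left
storage unit 9: place 41 ft³, 34 ft³ left
storage unit 10: place 35 ft³, 40 ft³ left
storage unit 8: place 33 ft³, 1 ft³ left
storage unit 9: place 31 ft³, 3 ft³ left
storage unit 10: place 29 ft³, 11 ft³ left
storage unit 7: place 27 ft³, 1 ft³ left
storage unit 5: place 22 ft³, 3 ft³ left
storage unit 6: place 21 ft³, 5 ft³ left
storage unit 11: place 20 ft³, 55 ft³ left
storage unit 11: place 19 ft³, 36 ft³ left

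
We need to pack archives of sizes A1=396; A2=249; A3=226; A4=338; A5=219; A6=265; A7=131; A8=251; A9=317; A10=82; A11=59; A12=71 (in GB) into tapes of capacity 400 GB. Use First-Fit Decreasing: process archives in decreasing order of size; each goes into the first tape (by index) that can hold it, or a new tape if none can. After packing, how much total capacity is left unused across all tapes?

596

Sorted descending: 396, 338, 317, 265, 251, 249, 226, 219, 131, 82, 71, 59.
Put 396 GB in tape 1; 4 GB remain.
Put 338 GB in tape 2; 62 GB remain.
Put 317 GB in tape 3; 83 GB remain.
Put 265 GB in tape 4; 135 GB remain.
Put 251 GB in tape 5; 149 GB remain.
Put 249 GB in tape 6; 151 GB remain.
Put 226 GB in tape 7; 174 GB remain.
Put 219 GB in tape 8; 181 GB remain.
Put 131 GB in tape 4; 4 GB remain.
Put 82 GB in tape 3; 1 GB remain.
Put 71 GB in tape 5; 78 GB remain.
Put 59 GB in tape 2; 3 GB remain.
8 tapes × 400 GB = 3200 GB; used 2604 GB; unused 596 GB.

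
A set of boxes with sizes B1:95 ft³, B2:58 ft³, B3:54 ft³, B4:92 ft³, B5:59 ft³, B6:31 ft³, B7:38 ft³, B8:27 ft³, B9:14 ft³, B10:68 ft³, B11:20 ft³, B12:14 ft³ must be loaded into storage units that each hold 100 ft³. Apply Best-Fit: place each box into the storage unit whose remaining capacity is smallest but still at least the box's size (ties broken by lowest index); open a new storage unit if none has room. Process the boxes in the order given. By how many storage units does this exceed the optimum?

1

Best-Fit: [95] [58,38] [54,27,14] [92] [59,31] [68,20] [14] → 7 storage units.
Total size 570 ft³; any packing needs at least ⌈570/100⌉ = 6 storage units.
An optimal packing achieves that bound: [95] [92] [68,31] [59,38] [58,27,14] [54,20,14] → 6 storage units.
Excess: 7 − 6 = 1.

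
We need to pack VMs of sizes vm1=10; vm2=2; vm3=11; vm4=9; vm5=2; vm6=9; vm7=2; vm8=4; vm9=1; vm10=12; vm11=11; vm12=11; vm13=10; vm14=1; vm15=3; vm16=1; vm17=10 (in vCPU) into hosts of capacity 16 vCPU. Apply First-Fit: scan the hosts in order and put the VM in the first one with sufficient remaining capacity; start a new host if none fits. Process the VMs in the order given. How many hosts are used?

vm1 (10 vCPU) → host 1 (remaining 6 vCPU)
vm2 (2 vCPU) → host 1 (remaining 4 vCPU)
vm3 (11 vCPU) → host 2 (remaining 5 vCPU)
vm4 (9 vCPU) → host 3 (remaining 7 vCPU)
vm5 (2 vCPU) → host 1 (remaining 2 vCPU)
vm6 (9 vCPU) → host 4 (remaining 7 vCPU)
vm7 (2 vCPU) → host 1 (remaining 0 vCPU)
vm8 (4 vCPU) → host 2 (remaining 1 vCPU)
vm9 (1 vCPU) → host 2 (remaining 0 vCPU)
vm10 (12 vCPU) → host 5 (remaining 4 vCPU)
vm11 (11 vCPU) → host 6 (remaining 5 vCPU)
vm12 (11 vCPU) → host 7 (remaining 5 vCPU)
vm13 (10 vCPU) → host 8 (remaining 6 vCPU)
vm14 (1 vCPU) → host 3 (remaining 6 vCPU)
vm15 (3 vCPU) → host 3 (remaining 3 vCPU)
vm16 (1 vCPU) → host 3 (remaining 2 vCPU)
vm17 (10 vCPU) → host 9 (remaining 6 vCPU)
Final hosts: [10,2,2,2] [11,4,1] [9,1,3,1] [9] [12] [11] [11] [10] [10].

9 hosts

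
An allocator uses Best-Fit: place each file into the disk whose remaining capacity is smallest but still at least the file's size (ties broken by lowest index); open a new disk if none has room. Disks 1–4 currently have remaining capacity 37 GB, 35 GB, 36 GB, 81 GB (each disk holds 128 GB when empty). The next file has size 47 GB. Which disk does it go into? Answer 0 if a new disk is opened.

Disks with room: disk 4 (81 GB).
Tightest fit is disk 4 with 81 GB free.

4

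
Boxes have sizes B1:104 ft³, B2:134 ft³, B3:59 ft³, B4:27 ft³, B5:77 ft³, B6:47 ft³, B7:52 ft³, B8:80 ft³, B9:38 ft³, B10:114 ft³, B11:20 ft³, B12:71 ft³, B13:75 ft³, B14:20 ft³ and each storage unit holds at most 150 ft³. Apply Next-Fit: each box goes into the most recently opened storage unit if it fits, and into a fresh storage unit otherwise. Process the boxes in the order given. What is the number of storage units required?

9 storage units

storage unit 1: place B1 (104 ft³), 46 ft³ left
storage unit 2: place B2 (134 ft³), 16 ft³ left
storage unit 3: place B3 (59 ft³), 91 ft³ left
storage unit 3: place B4 (27 ft³), 64 ft³ left
storage unit 4: place B5 (77 ft³), 73 ft³ left
storage unit 4: place B6 (47 ft³), 26 ft³ left
storage unit 5: place B7 (52 ft³), 98 ft³ left
storage unit 5: place B8 (80 ft³), 18 ft³ left
storage unit 6: place B9 (38 ft³), 112 ft³ left
storage unit 7: place B10 (114 ft³), 36 ft³ left
storage unit 7: place B11 (20 ft³), 16 ft³ left
storage unit 8: place B12 (71 ft³), 79 ft³ left
storage unit 8: place B13 (75 ft³), 4 ft³ left
storage unit 9: place B14 (20 ft³), 130 ft³ left
Final storage units: [104] [134] [59,27] [77,47] [52,80] [38] [114,20] [71,75] [20].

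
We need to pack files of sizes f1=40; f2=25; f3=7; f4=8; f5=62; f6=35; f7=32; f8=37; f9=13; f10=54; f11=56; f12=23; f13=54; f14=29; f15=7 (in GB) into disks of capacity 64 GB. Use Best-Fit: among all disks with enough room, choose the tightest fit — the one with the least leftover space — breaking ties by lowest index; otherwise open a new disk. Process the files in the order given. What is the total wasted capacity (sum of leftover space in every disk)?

94

f1 (40 GB) → disk 1 (remaining 24 GB)
f2 (25 GB) → disk 2 (remaining 39 GB)
f3 (7 GB) → disk 1 (remaining 17 GB)
f4 (8 GB) → disk 1 (remaining 9 GB)
f5 (62 GB) → disk 3 (remaining 2 GB)
f6 (35 GB) → disk 2 (remaining 4 GB)
f7 (32 GB) → disk 4 (remaining 32 GB)
f8 (37 GB) → disk 5 (remaining 27 GB)
f9 (13 GB) → disk 5 (remaining 14 GB)
f10 (54 GB) → disk 6 (remaining 10 GB)
f11 (56 GB) → disk 7 (remaining 8 GB)
f12 (23 GB) → disk 4 (remaining 9 GB)
f13 (54 GB) → disk 8 (remaining 10 GB)
f14 (29 GB) → disk 9 (remaining 35 GB)
f15 (7 GB) → disk 7 (remaining 1 GB)
9 disks × 64 GB = 576 GB; used 482 GB; unused 94 GB.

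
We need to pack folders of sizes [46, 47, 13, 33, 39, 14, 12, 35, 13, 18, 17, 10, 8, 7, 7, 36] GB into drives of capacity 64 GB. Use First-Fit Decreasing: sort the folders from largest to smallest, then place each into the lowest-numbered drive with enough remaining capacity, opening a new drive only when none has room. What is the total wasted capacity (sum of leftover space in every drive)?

29

Sorted descending: 47, 46, 39, 36, 35, 33, 18, 17, 14, 13, 13, 12, 10, 8, 7, 7.
47 GB → drive 1 (remaining 17 GB)
46 GB → drive 2 (remaining 18 GB)
39 GB → drive 3 (remaining 25 GB)
36 GB → drive 4 (remaining 28 GB)
35 GB → drive 5 (remaining 29 GB)
33 GB → drive 6 (remaining 31 GB)
18 GB → drive 2 (remaining 0 GB)
17 GB → drive 1 (remaining 0 GB)
14 GB → drive 3 (remaining 11 GB)
13 GB → drive 4 (remaining 15 GB)
13 GB → drive 4 (remaining 2 GB)
12 GB → drive 5 (remaining 17 GB)
10 GB → drive 3 (remaining 1 GB)
8 GB → drive 5 (remaining 9 GB)
7 GB → drive 5 (remaining 2 GB)
7 GB → drive 6 (remaining 24 GB)
6 drives × 64 GB = 384 GB; used 355 GB; unused 29 GB.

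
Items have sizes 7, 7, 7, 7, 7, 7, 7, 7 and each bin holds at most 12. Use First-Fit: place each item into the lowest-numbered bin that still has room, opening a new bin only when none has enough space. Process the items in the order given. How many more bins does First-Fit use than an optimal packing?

First-Fit: [7] [7] [7] [7] [7] [7] [7] [7] → 8 bins.
8 items exceed 6 (half the capacity), and no two of those can share a bin, so at least 8 bins are needed.
So 8 is already optimal.

0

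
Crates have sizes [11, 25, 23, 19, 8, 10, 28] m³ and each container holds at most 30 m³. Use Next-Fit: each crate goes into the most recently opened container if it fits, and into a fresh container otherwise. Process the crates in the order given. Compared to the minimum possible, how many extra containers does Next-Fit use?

Next-Fit: [11] [25] [23] [19,8] [10] [28] → 6 containers.
Total size 124 m³; any packing needs at least ⌈124/30⌉ = 5 containers.
An optimal packing achieves that bound: [28] [25] [23] [19,11] [10,8] → 5 containers.
Excess: 6 − 5 = 1.

1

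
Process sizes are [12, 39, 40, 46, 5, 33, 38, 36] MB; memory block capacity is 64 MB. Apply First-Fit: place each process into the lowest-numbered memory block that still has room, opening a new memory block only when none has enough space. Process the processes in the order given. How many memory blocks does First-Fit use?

6

Put 12 MB in memory block 1; 52 MB remain.
Put 39 MB in memory block 1; 13 MB remain.
Put 40 MB in memory block 2; 24 MB remain.
Put 46 MB in memory block 3; 18 MB remain.
Put 5 MB in memory block 1; 8 MB remain.
Put 33 MB in memory block 4; 31 MB remain.
Put 38 MB in memory block 5; 26 MB remain.
Put 36 MB in memory block 6; 28 MB remain.
Final memory blocks: [12,39,5] [40] [46] [33] [38] [36].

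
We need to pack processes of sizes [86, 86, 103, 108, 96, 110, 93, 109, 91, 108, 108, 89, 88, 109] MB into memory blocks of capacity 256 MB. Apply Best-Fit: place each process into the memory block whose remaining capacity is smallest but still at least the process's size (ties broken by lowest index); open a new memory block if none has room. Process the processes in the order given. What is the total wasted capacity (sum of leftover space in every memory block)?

Put 86 MB in memory block 1; 170 MB remain.
Put 86 MB in memory block 1; 84 MB remain.
Put 103 MB in memory block 2; 153 MB remain.
Put 108 MB in memory block 2; 45 MB remain.
Put 96 MB in memory block 3; 160 MB remain.
Put 110 MB in memory block 3; 50 MB remain.
Put 93 MB in memory block 4; 163 MB remain.
Put 109 MB in memory block 4; 54 MB remain.
Put 91 MB in memory block 5; 165 MB remain.
Put 108 MB in memory block 5; 57 MB remain.
Put 108 MB in memory block 6; 148 MB remain.
Put 89 MB in memory block 6; 59 MB remain.
Put 88 MB in memory block 7; 168 MB remain.
Put 109 MB in memory block 7; 59 MB remain.
7 memory blocks × 256 MB = 1792 MB; used 1384 MB; unused 408 MB.

408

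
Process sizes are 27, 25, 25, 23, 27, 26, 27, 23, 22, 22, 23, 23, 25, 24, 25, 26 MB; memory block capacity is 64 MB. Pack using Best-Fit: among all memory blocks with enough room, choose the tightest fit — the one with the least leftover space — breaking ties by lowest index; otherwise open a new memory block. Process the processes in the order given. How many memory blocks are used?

Put 27 MB in memory block 1; 37 MB remain.
Put 25 MB in memory block 1; 12 MB remain.
Put 25 MB in memory block 2; 39 MB remain.
Put 23 MB in memory block 2; 16 MB remain.
Put 27 MB in memory block 3; 37 MB remain.
Put 26 MB in memory block 3; 11 MB remain.
Put 27 MB in memory block 4; 37 MB remain.
Put 23 MB in memory block 4; 14 MB remain.
Put 22 MB in memory block 5; 42 MB remain.
Put 22 MB in memory block 5; 20 MB remain.
Put 23 MB in memory block 6; 41 MB remain.
Put 23 MB in memory block 6; 18 MB remain.
Put 25 MB in memory block 7; 39 MB remain.
Put 24 MB in memory block 7; 15 MB remain.
Put 25 MB in memory block 8; 39 MB remain.
Put 26 MB in memory block 8; 13 MB remain.

8 memory blocks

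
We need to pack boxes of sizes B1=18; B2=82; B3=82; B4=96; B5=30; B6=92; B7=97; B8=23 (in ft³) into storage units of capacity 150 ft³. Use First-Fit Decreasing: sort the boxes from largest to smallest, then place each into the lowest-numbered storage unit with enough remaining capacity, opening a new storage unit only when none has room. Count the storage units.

Sorted descending: 97, 96, 92, 82, 82, 30, 23, 18.
Put 97 ft³ in storage unit 1; 53 ft³ remain.
Put 96 ft³ in storage unit 2; 54 ft³ remain.
Put 92 ft³ in storage unit 3; 58 ft³ remain.
Put 82 ft³ in storage unit 4; 68 ft³ remain.
Put 82 ft³ in storage unit 5; 68 ft³ remain.
Put 30 ft³ in storage unit 1; 23 ft³ remain.
Put 23 ft³ in storage unit 1; 0 ft³ remain.
Put 18 ft³ in storage unit 2; 36 ft³ remain.

5 storage units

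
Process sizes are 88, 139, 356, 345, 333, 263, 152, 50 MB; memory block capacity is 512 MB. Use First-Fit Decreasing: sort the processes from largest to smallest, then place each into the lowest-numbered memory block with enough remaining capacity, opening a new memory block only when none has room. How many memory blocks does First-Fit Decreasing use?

4

Sorted descending: 356, 345, 333, 263, 152, 139, 88, 50.
356 MB → memory block 1 (remaining 156 MB)
345 MB → memory block 2 (remaining 167 MB)
333 MB → memory block 3 (remaining 179 MB)
263 MB → memory block 4 (remaining 249 MB)
152 MB → memory block 1 (remaining 4 MB)
139 MB → memory block 2 (remaining 28 MB)
88 MB → memory block 3 (remaining 91 MB)
50 MB → memory block 3 (remaining 41 MB)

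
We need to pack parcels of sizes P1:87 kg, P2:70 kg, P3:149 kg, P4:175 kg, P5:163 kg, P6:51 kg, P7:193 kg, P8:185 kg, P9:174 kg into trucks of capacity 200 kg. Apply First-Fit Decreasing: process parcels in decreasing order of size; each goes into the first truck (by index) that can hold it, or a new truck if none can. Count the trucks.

7

Sorted descending: 193, 185, 175, 174, 163, 149, 87, 70, 51.
truck 1: place 193 kg, 7 kg left
truck 2: place 185 kg, 15 kg left
truck 3: place 175 kg, 25 kg left
truck 4: place 174 kg, 26 kg left
truck 5: place 163 kg, 37 kg left
truck 6: place 149 kg, 51 kg left
truck 7: place 87 kg, 113 kg left
truck 7: place 70 kg, 43 kg left
truck 6: place 51 kg, 0 kg left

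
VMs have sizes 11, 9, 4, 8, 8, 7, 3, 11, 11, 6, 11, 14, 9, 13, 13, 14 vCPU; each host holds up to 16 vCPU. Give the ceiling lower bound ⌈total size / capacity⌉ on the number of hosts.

Total size = 11 + 9 + 4 + 8 + 8 + 7 + 3 + 11 + 11 + 6 + 11 + 14 + 9 + 13 + 13 + 14 = 152 vCPU.
⌈152 / 16⌉ = 10.

10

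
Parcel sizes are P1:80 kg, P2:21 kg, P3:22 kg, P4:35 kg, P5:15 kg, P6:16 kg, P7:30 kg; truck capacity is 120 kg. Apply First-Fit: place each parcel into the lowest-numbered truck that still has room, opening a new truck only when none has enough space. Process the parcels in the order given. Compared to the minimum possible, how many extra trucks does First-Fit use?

First-Fit: [80,21,15] [22,35,16,30] → 2 trucks.
Total size 219 kg; any packing needs at least ⌈219/120⌉ = 2 trucks.
So 2 is already optimal.

0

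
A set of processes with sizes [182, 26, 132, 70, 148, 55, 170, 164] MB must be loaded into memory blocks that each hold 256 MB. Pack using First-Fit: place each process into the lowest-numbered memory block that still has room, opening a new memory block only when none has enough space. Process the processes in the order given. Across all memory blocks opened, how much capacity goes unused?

333

Put 182 MB in memory block 1; 74 MB remain.
Put 26 MB in memory block 1; 48 MB remain.
Put 132 MB in memory block 2; 124 MB remain.
Put 70 MB in memory block 2; 54 MB remain.
Put 148 MB in memory block 3; 108 MB remain.
Put 55 MB in memory block 3; 53 MB remain.
Put 170 MB in memory block 4; 86 MB remain.
Put 164 MB in memory block 5; 92 MB remain.
5 memory blocks × 256 MB = 1280 MB; used 947 MB; unused 333 MB.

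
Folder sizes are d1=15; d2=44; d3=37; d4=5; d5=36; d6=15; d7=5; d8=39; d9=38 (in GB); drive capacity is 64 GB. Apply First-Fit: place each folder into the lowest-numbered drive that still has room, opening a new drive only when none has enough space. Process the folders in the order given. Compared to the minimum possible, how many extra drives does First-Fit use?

0

First-Fit: [15,44,5] [37,15,5] [36] [39] [38] → 5 drives.
5 folders exceed 32 GB (half the capacity), and no two of those can share a drive, so at least 5 drives are needed.
So 5 is already optimal.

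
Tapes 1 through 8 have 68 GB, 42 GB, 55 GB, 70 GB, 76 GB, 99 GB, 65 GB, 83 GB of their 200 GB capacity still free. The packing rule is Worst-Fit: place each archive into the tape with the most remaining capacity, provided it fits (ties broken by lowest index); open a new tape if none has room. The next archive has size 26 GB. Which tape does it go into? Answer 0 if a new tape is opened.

Tapes with room: tape 1 (68 GB), tape 2 (42 GB), tape 3 (55 GB), tape 4 (70 GB), tape 5 (76 GB), tape 6 (99 GB), tape 7 (65 GB), tape 8 (83 GB).
Most room is tape 6 with 99 GB free.

6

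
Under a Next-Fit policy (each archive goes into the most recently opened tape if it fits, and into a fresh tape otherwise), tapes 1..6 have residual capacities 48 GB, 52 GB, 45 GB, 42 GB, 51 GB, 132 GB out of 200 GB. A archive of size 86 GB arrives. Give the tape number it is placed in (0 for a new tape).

6

Next-Fit only looks at tape 6, which has 132 GB free.
86 GB fits there.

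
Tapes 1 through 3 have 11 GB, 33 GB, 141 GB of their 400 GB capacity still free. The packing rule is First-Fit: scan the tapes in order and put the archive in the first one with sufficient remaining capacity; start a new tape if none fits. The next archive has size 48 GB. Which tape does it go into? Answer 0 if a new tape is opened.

3

Tapes with room: tape 3 (141 GB).
The first with room is tape 3.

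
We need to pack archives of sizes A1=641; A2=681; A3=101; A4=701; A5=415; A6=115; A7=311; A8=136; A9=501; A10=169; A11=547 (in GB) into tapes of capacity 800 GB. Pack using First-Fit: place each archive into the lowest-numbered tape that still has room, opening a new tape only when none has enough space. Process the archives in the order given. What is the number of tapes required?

tape 1: place A1 (641 GB), 159 GB left
tape 2: place A2 (681 GB), 119 GB left
tape 1: place A3 (101 GB), 58 GB left
tape 3: place A4 (701 GB), 99 GB left
tape 4: place A5 (415 GB), 385 GB left
tape 2: place A6 (115 GB), 4 GB left
tape 4: place A7 (311 GB), 74 GB left
tape 5: place A8 (136 GB), 664 GB left
tape 5: place A9 (501 GB), 163 GB left
tape 6: place A10 (169 GB), 631 GB left
tape 6: place A11 (547 GB), 84 GB left

6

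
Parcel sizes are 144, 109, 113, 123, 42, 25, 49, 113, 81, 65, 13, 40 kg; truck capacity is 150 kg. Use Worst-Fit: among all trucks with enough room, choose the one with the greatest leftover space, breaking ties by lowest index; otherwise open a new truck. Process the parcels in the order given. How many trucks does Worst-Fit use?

8 trucks

Put 144 kg in truck 1; 6 kg remain.
Put 109 kg in truck 2; 41 kg remain.
Put 113 kg in truck 3; 37 kg remain.
Put 123 kg in truck 4; 27 kg remain.
Put 42 kg in truck 5; 108 kg remain.
Put 25 kg in truck 5; 83 kg remain.
Put 49 kg in truck 5; 34 kg remain.
Put 113 kg in truck 6; 37 kg remain.
Put 81 kg in truck 7; 69 kg remain.
Put 65 kg in truck 7; 4 kg remain.
Put 13 kg in truck 2; 28 kg remain.
Put 40 kg in truck 8; 110 kg remain.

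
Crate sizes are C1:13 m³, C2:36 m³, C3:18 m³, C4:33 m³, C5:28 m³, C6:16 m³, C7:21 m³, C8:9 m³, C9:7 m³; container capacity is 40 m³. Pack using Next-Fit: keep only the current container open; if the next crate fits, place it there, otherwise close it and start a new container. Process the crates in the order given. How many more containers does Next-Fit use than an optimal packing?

Next-Fit: [13] [36] [18] [33] [28] [16,21] [9,7] → 7 containers.
Total size 181 m³; any packing needs at least ⌈181/40⌉ = 5 containers.
An optimal packing achieves that bound: [36] [33,7] [28,9] [21,18] [16,13] → 5 containers.
Excess: 7 − 5 = 2.

2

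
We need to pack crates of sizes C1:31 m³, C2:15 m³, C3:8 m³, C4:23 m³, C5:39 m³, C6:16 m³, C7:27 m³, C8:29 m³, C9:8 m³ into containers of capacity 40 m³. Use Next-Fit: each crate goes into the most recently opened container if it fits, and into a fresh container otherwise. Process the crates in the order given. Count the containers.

container 1: place C1 (31 m³), 9 m³ left
container 2: place C2 (15 m³), 25 m³ left
container 2: place C3 (8 m³), 17 m³ left
container 3: place C4 (23 m³), 17 m³ left
container 4: place C5 (39 m³), 1 m³ left
container 5: place C6 (16 m³), 24 m³ left
container 6: place C7 (27 m³), 13 m³ left
container 7: place C8 (29 m³), 11 m³ left
container 7: place C9 (8 m³), 3 m³ left

7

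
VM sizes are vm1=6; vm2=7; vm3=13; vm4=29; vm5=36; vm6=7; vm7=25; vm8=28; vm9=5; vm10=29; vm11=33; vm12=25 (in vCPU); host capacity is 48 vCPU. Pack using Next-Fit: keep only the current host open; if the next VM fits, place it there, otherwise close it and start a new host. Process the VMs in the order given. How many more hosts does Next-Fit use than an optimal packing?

1

Next-Fit: [6,7,13] [29] [36,7] [25] [28,5] [29] [33] [25] → 8 hosts.
7 VMs exceed 24 vCPU (half the capacity), and no two of those can share a host, so at least 7 hosts are needed.
An optimal packing achieves that bound: [36,7,5] [33,13] [29,7,6] [29] [28] [25] [25] → 7 hosts.
Excess: 8 − 7 = 1.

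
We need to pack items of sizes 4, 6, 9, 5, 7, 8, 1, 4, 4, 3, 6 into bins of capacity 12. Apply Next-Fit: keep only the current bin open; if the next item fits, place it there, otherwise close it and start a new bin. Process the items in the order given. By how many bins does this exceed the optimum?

1

Next-Fit: [4,6] [9] [5,7] [8,1] [4,4,3] [6] → 6 bins.
Total size 57; any packing needs at least ⌈57/12⌉ = 5 bins.
An optimal packing achieves that bound: [9,3] [8,4] [7,5] [6,6] [4,4,1] → 5 bins.
Excess: 6 − 5 = 1.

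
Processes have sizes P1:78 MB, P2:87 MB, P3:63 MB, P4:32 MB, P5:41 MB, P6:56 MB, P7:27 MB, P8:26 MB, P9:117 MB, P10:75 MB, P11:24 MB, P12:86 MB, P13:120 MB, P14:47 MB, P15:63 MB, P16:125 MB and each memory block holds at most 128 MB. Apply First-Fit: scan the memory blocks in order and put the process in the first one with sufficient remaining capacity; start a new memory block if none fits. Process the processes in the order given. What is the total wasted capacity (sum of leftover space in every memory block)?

P1 (78 MB) → memory block 1 (remaining 50 MB)
P2 (87 MB) → memory block 2 (remaining 41 MB)
P3 (63 MB) → memory block 3 (remaining 65 MB)
P4 (32 MB) → memory block 1 (remaining 18 MB)
P5 (41 MB) → memory block 2 (remaining 0 MB)
P6 (56 MB) → memory block 3 (remaining 9 MB)
P7 (27 MB) → memory block 4 (remaining 101 MB)
P8 (26 MB) → memory block 4 (remaining 75 MB)
P9 (117 MB) → memory block 5 (remaining 11 MB)
P10 (75 MB) → memory block 4 (remaining 0 MB)
P11 (24 MB) → memory block 6 (remaining 104 MB)
P12 (86 MB) → memory block 6 (remaining 18 MB)
P13 (120 MB) → memory block 7 (remaining 8 MB)
P14 (47 MB) → memory block 8 (remaining 81 MB)
P15 (63 MB) → memory block 8 (remaining 18 MB)
P16 (125 MB) → memory block 9 (remaining 3 MB)
9 memory blocks × 128 MB = 1152 MB; used 1067 MB; unused 85 MB.

85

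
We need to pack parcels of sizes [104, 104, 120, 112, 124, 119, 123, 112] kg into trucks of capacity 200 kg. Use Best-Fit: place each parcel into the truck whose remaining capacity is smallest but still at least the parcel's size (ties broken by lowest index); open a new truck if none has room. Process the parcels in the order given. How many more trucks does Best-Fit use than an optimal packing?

0

Best-Fit: [104] [104] [120] [112] [124] [119] [123] [112] → 8 trucks.
8 parcels exceed 100 kg (half the capacity), and no two of those can share a truck, so at least 8 trucks are needed.
So 8 is already optimal.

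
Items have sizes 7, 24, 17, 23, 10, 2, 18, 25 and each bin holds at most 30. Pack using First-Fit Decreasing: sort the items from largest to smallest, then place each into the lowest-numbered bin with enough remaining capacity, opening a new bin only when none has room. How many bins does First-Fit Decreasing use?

5 bins

Sorted descending: 25, 24, 23, 18, 17, 10, 7, 2.
bin 1: place 25, 5 left
bin 2: place 24, 6 left
bin 3: place 23, 7 left
bin 4: place 18, 12 left
bin 5: place 17, 13 left
bin 4: place 10, 2 left
bin 3: place 7, 0 left
bin 1: place 2, 3 left
Final bins: [25,2] [24] [23,7] [18,10] [17].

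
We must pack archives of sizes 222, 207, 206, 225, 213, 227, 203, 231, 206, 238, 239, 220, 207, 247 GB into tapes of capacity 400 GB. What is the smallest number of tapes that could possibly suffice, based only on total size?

Total size = 222 + 207 + 206 + 225 + 213 + 227 + 203 + 231 + 206 + 238 + 239 + 220 + 207 + 247 = 3091 GB.
⌈3091 / 400⌉ = 8.

8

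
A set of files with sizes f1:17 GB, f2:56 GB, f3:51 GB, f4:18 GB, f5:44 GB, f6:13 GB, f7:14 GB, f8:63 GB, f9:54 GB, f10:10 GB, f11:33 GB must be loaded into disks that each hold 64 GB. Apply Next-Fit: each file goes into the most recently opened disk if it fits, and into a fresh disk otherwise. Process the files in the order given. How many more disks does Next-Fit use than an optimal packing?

Next-Fit: [17] [56] [51] [18,44] [13,14] [63] [54,10] [33] → 8 disks.
Total size 373 GB; any packing needs at least ⌈373/64⌉ = 6 disks.
An optimal packing achieves that bound: [63] [56] [54,10] [51,13] [44,18] [33,17,14] → 6 disks.
Excess: 8 − 6 = 2.

2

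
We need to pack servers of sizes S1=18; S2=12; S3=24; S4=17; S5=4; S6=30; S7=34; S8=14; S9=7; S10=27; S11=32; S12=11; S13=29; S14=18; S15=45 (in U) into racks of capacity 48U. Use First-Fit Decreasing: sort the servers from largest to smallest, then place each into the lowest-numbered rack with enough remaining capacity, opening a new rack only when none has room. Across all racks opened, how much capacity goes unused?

14

Sorted descending: 45, 34, 32, 30, 29, 27, 24, 18, 18, 17, 14, 12, 11, 7, 4.
45U → rack 1 (remaining 3U)
34U → rack 2 (remaining 14U)
32U → rack 3 (remaining 16U)
30U → rack 4 (remaining 18U)
29U → rack 5 (remaining 19U)
27U → rack 6 (remaining 21U)
24U → rack 7 (remaining 24U)
18U → rack 4 (remaining 0U)
18U → rack 5 (remaining 1U)
17U → rack 6 (remaining 4U)
14U → rack 2 (remaining 0U)
12U → rack 3 (remaining 4U)
11U → rack 7 (remaining 13U)
7U → rack 7 (remaining 6U)
4U → rack 3 (remaining 0U)
7 racks × 48U = 336U; used 322U; unused 14U.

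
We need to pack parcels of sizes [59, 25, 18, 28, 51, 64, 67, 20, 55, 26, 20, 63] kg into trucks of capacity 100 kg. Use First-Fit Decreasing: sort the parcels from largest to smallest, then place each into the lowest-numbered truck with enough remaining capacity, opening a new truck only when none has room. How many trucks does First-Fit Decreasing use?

6

Sorted descending: 67, 64, 63, 59, 55, 51, 28, 26, 25, 20, 20, 18.
67 kg → truck 1 (remaining 33 kg)
64 kg → truck 2 (remaining 36 kg)
63 kg → truck 3 (remaining 37 kg)
59 kg → truck 4 (remaining 41 kg)
55 kg → truck 5 (remaining 45 kg)
51 kg → truck 6 (remaining 49 kg)
28 kg → truck 1 (remaining 5 kg)
26 kg → truck 2 (remaining 10 kg)
25 kg → truck 3 (remaining 12 kg)
20 kg → truck 4 (remaining 21 kg)
20 kg → truck 4 (remaining 1 kg)
18 kg → truck 5 (remaining 27 kg)
Final trucks: [67,28] [64,26] [63,25] [59,20,20] [55,18] [51].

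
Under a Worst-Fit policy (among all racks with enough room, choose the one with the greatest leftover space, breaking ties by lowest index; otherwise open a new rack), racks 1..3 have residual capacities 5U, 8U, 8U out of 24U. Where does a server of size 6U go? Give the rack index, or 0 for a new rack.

Racks with room: rack 2 (8U), rack 3 (8U).
Most room is rack 2 with 8U free.

2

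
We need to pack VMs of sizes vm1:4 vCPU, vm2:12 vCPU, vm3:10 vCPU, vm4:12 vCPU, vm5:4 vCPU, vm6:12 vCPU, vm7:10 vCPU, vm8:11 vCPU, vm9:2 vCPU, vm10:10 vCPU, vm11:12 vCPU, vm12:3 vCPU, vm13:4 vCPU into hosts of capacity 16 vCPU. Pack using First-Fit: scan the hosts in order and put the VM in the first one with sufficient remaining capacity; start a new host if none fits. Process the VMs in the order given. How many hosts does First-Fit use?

8 hosts

host 1: place vm1 (4 vCPU), 12 vCPU left
host 1: place vm2 (12 vCPU), 0 vCPU left
host 2: place vm3 (10 vCPU), 6 vCPU left
host 3: place vm4 (12 vCPU), 4 vCPU left
host 2: place vm5 (4 vCPU), 2 vCPU left
host 4: place vm6 (12 vCPU), 4 vCPU left
host 5: place vm7 (10 vCPU), 6 vCPU left
host 6: place vm8 (11 vCPU), 5 vCPU left
host 2: place vm9 (2 vCPU), 0 vCPU left
host 7: place vm10 (10 vCPU), 6 vCPU left
host 8: place vm11 (12 vCPU), 4 vCPU left
host 3: place vm12 (3 vCPU), 1 vCPU left
host 4: place vm13 (4 vCPU), 0 vCPU left
Final hosts: [4,12] [10,4,2] [12,3] [12,4] [10] [11] [10] [12].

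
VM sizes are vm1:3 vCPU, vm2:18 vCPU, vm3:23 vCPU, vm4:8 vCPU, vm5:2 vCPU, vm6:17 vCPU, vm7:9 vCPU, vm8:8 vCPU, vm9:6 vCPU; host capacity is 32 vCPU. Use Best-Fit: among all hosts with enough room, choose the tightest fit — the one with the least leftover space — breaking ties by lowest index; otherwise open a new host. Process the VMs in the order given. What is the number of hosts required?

host 1: place vm1 (3 vCPU), 29 vCPU left
host 1: place vm2 (18 vCPU), 11 vCPU left
host 2: place vm3 (23 vCPU), 9 vCPU left
host 2: place vm4 (8 vCPU), 1 vCPU left
host 1: place vm5 (2 vCPU), 9 vCPU left
host 3: place vm6 (17 vCPU), 15 vCPU left
host 1: place vm7 (9 vCPU), 0 vCPU left
host 3: place vm8 (8 vCPU), 7 vCPU left
host 3: place vm9 (6 vCPU), 1 vCPU left
Final hosts: [3,18,2,9] [23,8] [17,8,6].

3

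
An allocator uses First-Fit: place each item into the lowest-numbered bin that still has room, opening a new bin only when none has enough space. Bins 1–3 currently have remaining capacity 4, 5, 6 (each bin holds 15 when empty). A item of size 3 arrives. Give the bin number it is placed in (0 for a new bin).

1

Bins with room: bin 1 (4), bin 2 (5), bin 3 (6).
The first with room is bin 1.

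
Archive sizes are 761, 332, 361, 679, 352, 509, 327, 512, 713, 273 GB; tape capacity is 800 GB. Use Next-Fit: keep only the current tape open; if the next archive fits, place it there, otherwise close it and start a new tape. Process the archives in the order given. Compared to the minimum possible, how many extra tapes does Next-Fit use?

Next-Fit: [761] [332,361] [679] [352] [509] [327] [512] [713] [273] → 9 tapes.
Total size 4819 GB; any packing needs at least ⌈4819/800⌉ = 7 tapes.
An optimal packing achieves that bound: [761] [713] [679] [512,273] [509] [361,352] [332,327] → 7 tapes.
Excess: 9 − 7 = 2.

2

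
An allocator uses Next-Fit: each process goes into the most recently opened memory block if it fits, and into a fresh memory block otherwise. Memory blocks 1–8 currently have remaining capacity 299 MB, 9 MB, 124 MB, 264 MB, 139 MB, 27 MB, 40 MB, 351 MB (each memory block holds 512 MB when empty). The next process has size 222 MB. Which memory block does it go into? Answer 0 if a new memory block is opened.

8

Next-Fit only looks at memory block 8, which has 351 MB free.
222 MB fits there.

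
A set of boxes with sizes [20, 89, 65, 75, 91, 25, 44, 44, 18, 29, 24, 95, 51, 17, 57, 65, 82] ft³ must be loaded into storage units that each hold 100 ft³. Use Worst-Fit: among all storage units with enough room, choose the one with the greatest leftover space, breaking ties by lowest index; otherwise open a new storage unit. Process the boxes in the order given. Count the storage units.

11

Put 20 ft³ in storage unit 1; 80 ft³ remain.
Put 89 ft³ in storage unit 2; 11 ft³ remain.
Put 65 ft³ in storage unit 1; 15 ft³ remain.
Put 75 ft³ in storage unit 3; 25 ft³ remain.
Put 91 ft³ in storage unit 4; 9 ft³ remain.
Put 25 ft³ in storage unit 3; 0 ft³ remain.
Put 44 ft³ in storage unit 5; 56 ft³ remain.
Put 44 ft³ in storage unit 5; 12 ft³ remain.
Put 18 ft³ in storage unit 6; 82 ft³ remain.
Put 29 ft³ in storage unit 6; 53 ft³ remain.
Put 24 ft³ in storage unit 6; 29 ft³ remain.
Put 95 ft³ in storage unit 7; 5 ft³ remain.
Put 51 ft³ in storage unit 8; 49 ft³ remain.
Put 17 ft³ in storage unit 8; 32 ft³ remain.
Put 57 ft³ in storage unit 9; 43 ft³ remain.
Put 65 ft³ in storage unit 10; 35 ft³ remain.
Put 82 ft³ in storage unit 11; 18 ft³ remain.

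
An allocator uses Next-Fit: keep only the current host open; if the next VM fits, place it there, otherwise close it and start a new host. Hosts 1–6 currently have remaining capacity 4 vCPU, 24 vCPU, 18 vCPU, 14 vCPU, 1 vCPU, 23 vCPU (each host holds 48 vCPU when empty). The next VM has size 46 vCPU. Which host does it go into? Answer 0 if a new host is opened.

0

Next-Fit only looks at host 6, which has 23 vCPU free.
46 vCPU does not fit, so a new host is opened.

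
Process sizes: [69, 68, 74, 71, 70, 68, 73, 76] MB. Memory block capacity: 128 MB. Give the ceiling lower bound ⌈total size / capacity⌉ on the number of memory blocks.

5 memory blocks

Total size = 69 + 68 + 74 + 71 + 70 + 68 + 73 + 76 = 569 MB.
⌈569 / 128⌉ = 5.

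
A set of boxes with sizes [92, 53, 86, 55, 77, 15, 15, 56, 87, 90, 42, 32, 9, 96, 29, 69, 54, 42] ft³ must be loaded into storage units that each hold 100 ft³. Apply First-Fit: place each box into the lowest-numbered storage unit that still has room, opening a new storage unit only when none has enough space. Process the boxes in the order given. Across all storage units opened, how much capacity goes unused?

101

92 ft³ → storage unit 1 (remaining 8 ft³)
53 ft³ → storage unit 2 (remaining 47 ft³)
86 ft³ → storage unit 3 (remaining 14 ft³)
55 ft³ → storage unit 4 (remaining 45 ft³)
77 ft³ → storage unit 5 (remaining 23 ft³)
15 ft³ → storage unit 2 (remaining 32 ft³)
15 ft³ → storage unit 2 (remaining 17 ft³)
56 ft³ → storage unit 6 (remaining 44 ft³)
87 ft³ → storage unit 7 (remaining 13 ft³)
90 ft³ → storage unit 8 (remaining 10 ft³)
42 ft³ → storage unit 4 (remaining 3 ft³)
32 ft³ → storage unit 6 (remaining 12 ft³)
9 ft³ → storage unit 2 (remaining 8 ft³)
96 ft³ → storage unit 9 (remaining 4 ft³)
29 ft³ → storage unit 10 (remaining 71 ft³)
69 ft³ → storage unit 10 (remaining 2 ft³)
54 ft³ → storage unit 11 (remaining 46 ft³)
42 ft³ → storage unit 11 (remaining 4 ft³)
11 storage units × 100 ft³ = 1100 ft³; used 999 ft³; unused 101 ft³.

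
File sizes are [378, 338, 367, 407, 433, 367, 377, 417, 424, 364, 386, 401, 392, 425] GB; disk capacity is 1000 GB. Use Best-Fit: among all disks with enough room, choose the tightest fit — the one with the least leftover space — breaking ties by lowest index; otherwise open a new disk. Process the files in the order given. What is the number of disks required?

378 GB → disk 1 (remaining 622 GB)
338 GB → disk 1 (remaining 284 GB)
367 GB → disk 2 (remaining 633 GB)
407 GB → disk 2 (remaining 226 GB)
433 GB → disk 3 (remaining 567 GB)
367 GB → disk 3 (remaining 200 GB)
377 GB → disk 4 (remaining 623 GB)
417 GB → disk 4 (remaining 206 GB)
424 GB → disk 5 (remaining 576 GB)
364 GB → disk 5 (remaining 212 GB)
386 GB → disk 6 (remaining 614 GB)
401 GB → disk 6 (remaining 213 GB)
392 GB → disk 7 (remaining 608 GB)
425 GB → disk 7 (remaining 183 GB)
Final disks: [378,338] [367,407] [433,367] [377,417] [424,364] [386,401] [392,425].

7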